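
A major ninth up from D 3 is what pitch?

Two letters up from D (plus an octave) reaches E.
Moving 14 semitones up from D3 (the size of a major ninth) reaches E4.

E 4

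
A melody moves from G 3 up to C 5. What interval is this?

G to C spans four letter names (G-A-B-C), plus an octave, so the interval is some kind of eleventh.
Counting semitones, G3→C5 is 17, which is the perfect eleventh.
(Equivalently, a compound perfect fourth: a perfect fourth plus an octave.)

perfect 11th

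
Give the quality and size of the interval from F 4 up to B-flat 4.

F to B spans four letter names (F-G-A-B), so the interval is some kind of fourth.
Counting semitones, F4→Bb4 is 5, which is the perfect fourth.

P4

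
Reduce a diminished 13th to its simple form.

Take out an octave (7 from the number): 13 − 7 = 6.
So a diminished thirteenth is an octave plus a diminished sixth. The quality is unchanged.

d6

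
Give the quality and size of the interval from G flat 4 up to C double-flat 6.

G to C spans four letter names (G-A-B-C), plus an octave, so the interval is some kind of eleventh.
A perfect eleventh would be 17 semitones; Gb4 to Cbb6 is 16, one semitone narrower, so the interval is diminished.
(Equivalently, a compound diminished fourth: a diminished fourth plus an octave.)

diminished eleventh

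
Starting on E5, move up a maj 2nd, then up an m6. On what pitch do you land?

D6

Up a major second from E5: F#5 (2 semitones up).
A minor sixth up from F#5 is D6.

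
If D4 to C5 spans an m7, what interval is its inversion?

The rule of nine gives the new number: 9 − 7 = 2, so a seventh becomes a second.
The quality also flips — minor becomes major — giving a major second.

M2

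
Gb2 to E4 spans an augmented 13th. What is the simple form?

Subtracting seven from the interval number removes an octave: 13 − 7 = 6.
So an augmented thirteenth is an octave plus an augmented sixth. The quality is unchanged.

augmented 6th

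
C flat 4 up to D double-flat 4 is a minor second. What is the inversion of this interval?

major 7th

Inverted interval numbers add to nine, so a second pairs with a seventh (2 + 7 = 9).
The quality also flips — minor becomes major — giving a major seventh.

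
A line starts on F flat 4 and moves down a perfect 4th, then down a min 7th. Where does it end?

D flat 3

A perfect fourth down from Fb4 is Cb4.
Cb4 down a minor seventh → Db3 (10 semitones).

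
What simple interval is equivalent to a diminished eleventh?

diminished 4th

Subtracting seven from the interval number removes an octave: 11 − 7 = 4.
So a diminished eleventh is an octave plus a diminished fourth. The quality is unchanged.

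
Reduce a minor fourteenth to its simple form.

Take out an octave (7 from the number): 14 − 7 = 7.
That makes a minor fourteenth a compound minor seventh — an octave plus a minor seventh.

m7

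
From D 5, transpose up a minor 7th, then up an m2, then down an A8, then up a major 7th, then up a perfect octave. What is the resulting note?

C flat 7

D5 up a minor seventh → C6 (10 semitones).
Up a minor second from C6: Db6 (1 semitone up).
An augmented octave down from Db6 is Dbb5.
Dbb5 up a major seventh → Cb6 (11 semitones).
Cb6 up a perfect octave → Cb7 (12 semitones).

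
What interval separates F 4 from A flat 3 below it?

Descending from F4 to Ab3 is the same interval as ascending Ab3 to F4.
A to F spans six letter names (A-B-C-D-E-F), so the interval is some kind of sixth.
Ab3 to F4 is 9 semitones, matching the major sixth exactly, so the quality is major.

major sixth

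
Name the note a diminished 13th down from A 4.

The thirteenth's letter: A down six letter names plus an octave → C.
A diminished thirteenth is 19 semitones; 19 semitones down from A4 gives C##3.

C double-sharp 3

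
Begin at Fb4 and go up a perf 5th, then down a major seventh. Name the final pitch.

Dbb4

Fb4 up a perfect fifth → Cb5 (7 semitones).
Cb5 down a major seventh → Dbb4 (11 semitones).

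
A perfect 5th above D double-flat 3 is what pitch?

Five letter names up from D: A.
A perfect fifth is 7 semitones; 7 semitones up from Dbb3 gives Abb3.

A double-flat 3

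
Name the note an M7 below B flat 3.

C flat 3

Counting seven letter names down from B lands on C.
A major seventh is 11 semitones; 11 semitones down from Bb3 gives Cb3.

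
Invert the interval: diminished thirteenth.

A3

First reduce the compound diminished thirteenth to its simple form, a diminished sixth.
Interval numbers invert to sum to nine: 6 + 3 = 9, so a sixth inverts to a third.
And diminished becomes augmented under inversion, so we get an augmented third.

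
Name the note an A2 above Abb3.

Counting two letter names up from A lands on B.
An augmented second spans 3 semitones, so from Abb3 the target pitch is Bb3.

Bb3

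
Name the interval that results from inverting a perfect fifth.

The rule of nine gives the new number: 9 − 5 = 4, so a fifth becomes a fourth.
And perfect stays perfect under inversion, so we get a perfect fourth.

perfect fourth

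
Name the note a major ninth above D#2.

The ninth's letter: D up two letter names plus an octave → E.
A major ninth spans 14 semitones, so from D#2 the target pitch is E#3.

E#3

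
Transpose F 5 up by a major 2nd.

Counting two letter names up from F lands on G.
A major second spans 2 semitones, so from F5 the target pitch is G5.

G 5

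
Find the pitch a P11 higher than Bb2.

Four letters up from B (plus an octave) reaches E.
Moving 17 semitones up from Bb2 (the size of a perfect eleventh) reaches Eb4.

Eb4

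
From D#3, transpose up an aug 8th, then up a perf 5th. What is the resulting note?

A##4

D#3 up an augmented octave → D##4 (13 semitones).
Up a perfect fifth from D##4: A##4 (7 semitones up).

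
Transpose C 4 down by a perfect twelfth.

F 2

Five letters down from C (plus an octave) reaches F.
A perfect twelfth spans 19 semitones, so from C4 the target pitch is F2.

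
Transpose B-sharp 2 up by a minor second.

C-sharp 3

The second takes the letter from B up to C.
A minor second spans 1 semitone, so from B#2 the target pitch is C#3.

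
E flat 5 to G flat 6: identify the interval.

minor tenth

E to G spans three letter names (E-F-G), plus an octave: a tenth.
A major tenth would be 16 semitones, but Eb5 to Gb6 is 15 — one semitone narrower, making it a minor tenth.
(Equivalently, a compound minor third: a minor third plus an octave.)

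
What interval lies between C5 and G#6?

C to G spans five letter names (C-D-E-F-G), plus an octave, so the interval is some kind of twelfth.
A perfect twelfth would be 19 semitones; C5 to G#6 is 20, one semitone wider, so the interval is augmented.
(Equivalently, a compound augmented fifth: an augmented fifth plus an octave.)

augmented 12th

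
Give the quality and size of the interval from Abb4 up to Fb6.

A to F spans six letter names (A-B-C-D-E-F), plus an octave — that makes it a thirteenth of some quality.
The major thirteenth spans 21 semitones, and Abb4 to Fb6 is exactly 21 semitones — so this is a major thirteenth.
(Equivalently, a compound major sixth: a major sixth plus an octave.)

major thirteenth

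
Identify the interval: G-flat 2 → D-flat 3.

G to D spans five letter names (G-A-B-C-D) — that makes it a fifth of some quality.
The perfect fifth spans 7 semitones, and Gb2 to Db3 is exactly 7 semitones — so this is a perfect fifth.

perfect fifth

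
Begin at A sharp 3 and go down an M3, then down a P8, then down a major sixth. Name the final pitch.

Down a major third from A#3: F#3 (4 semitones down).
F#3 down a perfect octave → F#2 (12 semitones).
Down a major sixth from F#2: A1 (9 semitones down).

A 1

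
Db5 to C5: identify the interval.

Descending from Db5 to C5 is the same interval as ascending C5 to Db5.
C to D spans two letter names (C-D), so the interval is some kind of second.
C5 to Db5 is 1 semitone, a half step short of the major second (2), so this is minor.

m2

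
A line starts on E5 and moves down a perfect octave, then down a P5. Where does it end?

A3

A perfect octave down from E5 is E4.
E4 down a perfect fifth → A3 (7 semitones).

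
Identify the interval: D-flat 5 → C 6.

major 7th

D to C spans seven letter names (D-E-F-G-A-B-C), so the interval is some kind of seventh.
The major seventh spans 11 semitones, and Db5 to C6 is exactly 11 semitones — so this is a major seventh.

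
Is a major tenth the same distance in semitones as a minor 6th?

A major tenth is 16 semitones but a minor sixth is 8 semitones — different sizes.

No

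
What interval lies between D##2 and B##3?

major thirteenth

D to B spans six letter names (D-E-F-G-A-B), plus an octave — that makes it a thirteenth of some quality.
D##2 to B##3 is 21 semitones, matching the major thirteenth exactly, so the quality is major.
(Equivalently, a compound major sixth: a major sixth plus an octave.)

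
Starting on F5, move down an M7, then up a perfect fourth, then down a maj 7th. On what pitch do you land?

Dbb4

F5 down a major seventh → Gb4 (11 semitones).
Up a perfect fourth from Gb4: Cb5 (5 semitones up).
Down a major seventh from Cb5: Dbb4 (11 semitones down).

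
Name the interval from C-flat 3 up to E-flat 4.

C to E spans three letter names (C-D-E), plus an octave, so the interval is some kind of tenth.
Counting semitones, Cb3→Eb4 is 16, which is the major tenth.
(Equivalently, a compound major third: a major third plus an octave.)

M10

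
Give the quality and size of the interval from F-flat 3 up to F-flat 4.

P8

F to F is the same letter name, plus an octave: an octave.
The perfect octave spans 12 semitones, and Fb3 to Fb4 is exactly 12 semitones — so this is a perfect octave.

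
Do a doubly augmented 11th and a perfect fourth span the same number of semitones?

No

A doubly augmented eleventh spans 19 semitones; a perfect fourth spans 5 semitones. They differ by 14.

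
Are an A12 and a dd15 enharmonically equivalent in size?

No

An augmented twelfth spans 20 semitones; a doubly diminished fifteenth spans 22 semitones. They differ by 2.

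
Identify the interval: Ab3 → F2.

Descending from Ab3 to F2 is the same interval as ascending F2 to Ab3.
F to A spans three letter names (F-G-A), plus an octave: a tenth.
At 15 semitones, F2→Ab3 falls one short of a major tenth: minor.
(Equivalently, a compound minor third: a minor third plus an octave.)

m10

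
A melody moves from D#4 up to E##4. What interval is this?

D to E spans two letter names (D-E): a second.
D#4 to E##4 spans 3 semitones — one semitone wider than the major second (2) — giving an augmented second.

A2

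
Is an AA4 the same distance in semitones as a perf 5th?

A doubly augmented fourth = 7 semitones = a perfect fifth; enharmonically equal.

Yes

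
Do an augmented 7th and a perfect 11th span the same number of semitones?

No

An augmented seventh spans 12 semitones; a perfect eleventh spans 17 semitones. They differ by 5.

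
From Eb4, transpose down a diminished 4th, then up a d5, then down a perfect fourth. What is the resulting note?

C4

Down a diminished fourth from Eb4: B3 (4 semitones down).
B3 up a diminished fifth → F4 (6 semitones).
F4 down a perfect fourth → C4 (5 semitones).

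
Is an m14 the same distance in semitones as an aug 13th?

A minor fourteenth spans 22 semitones, and an augmented thirteenth also spans 22 semitones — they're enharmonic.

Yes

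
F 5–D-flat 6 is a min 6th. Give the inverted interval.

major 3rd

Inverted interval numbers add to nine, so a sixth pairs with a third (6 + 3 = 9).
Quality inverts too: minor becomes major. That makes the inversion a major third.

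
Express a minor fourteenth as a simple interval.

minor seventh

Subtracting seven from the interval number removes an octave: 14 − 7 = 7.
That makes a minor fourteenth a compound minor seventh — an octave plus a minor seventh.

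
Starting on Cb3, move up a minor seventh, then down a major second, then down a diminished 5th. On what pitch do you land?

Cb3 up a minor seventh → Bbb3 (10 semitones).
Down a major second from Bbb3: Abb3 (2 semitones down).
Abb3 down a diminished fifth → Db3 (6 semitones).

Db3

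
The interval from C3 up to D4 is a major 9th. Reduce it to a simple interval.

Take out an octave (7 from the number): 9 − 7 = 2.
So a major ninth is an octave plus a major second. The quality is unchanged.

major 2nd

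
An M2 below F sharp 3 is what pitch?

Two letter names down from F: E.
A major second is 2 semitones; 2 semitones down from F#3 gives E3.

E 3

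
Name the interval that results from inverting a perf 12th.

perfect 4th

First reduce the compound perfect twelfth to its simple form, a perfect fifth.
Interval numbers invert to sum to nine: 5 + 4 = 9, so a fifth inverts to a fourth.
Quality inverts too: perfect stays perfect. That makes the inversion a perfect fourth.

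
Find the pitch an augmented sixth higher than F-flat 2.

Six letter names up from F: D.
An augmented sixth is 10 semitones; 10 semitones up from Fb2 gives D3.

D 3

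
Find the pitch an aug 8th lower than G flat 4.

For an octave the letter name doesn't change: still G, an octave down.
An augmented octave spans 13 semitones, so from Gb4 the target pitch is Gbb3.

G double-flat 3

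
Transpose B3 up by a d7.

Ab4

Seven letter names up from B: A.
A diminished seventh is 9 semitones; 9 semitones up from B3 gives Ab4.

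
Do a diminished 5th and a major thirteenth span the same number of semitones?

No

6 semitones (diminished fifth) vs 21 semitones (major thirteenth): not equal.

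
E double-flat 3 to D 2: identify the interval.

diminished 9th

Descending from Ebb3 to D2 is the same interval as ascending D2 to Ebb3.
D to E spans two letter names (D-E), plus an octave — that makes it a ninth of some quality.
The major ninth is 14 semitones; here we have 12, two semitones narrower: diminished.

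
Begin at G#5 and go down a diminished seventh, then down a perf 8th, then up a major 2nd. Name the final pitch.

B##3

A diminished seventh down from G#5 is A##4.
A##4 down a perfect octave → A##3 (12 semitones).
Up a major second from A##3: B##3 (2 semitones up).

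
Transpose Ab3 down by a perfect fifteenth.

Ab1

The letter stays A (same as the start), shifted two octaves down.
A perfect fifteenth is 24 semitones; 24 semitones down from Ab3 gives Ab1.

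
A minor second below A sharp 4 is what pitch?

Counting two letter names down from A lands on G.
A minor second spans 1 semitone, so from A#4 the target pitch is G##4.

G double-sharp 4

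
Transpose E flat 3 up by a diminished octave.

For an octave the letter name doesn't change: still E, an octave up.
Moving 11 semitones up from Eb3 (the size of a diminished octave) reaches Ebb4.

E double-flat 4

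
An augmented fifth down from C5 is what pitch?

Fb4

The fifth takes the letter from C down to F.
An augmented fifth is 8 semitones; 8 semitones down from C5 gives Fb4.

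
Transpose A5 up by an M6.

Six letter names up from A: F.
A major sixth spans 9 semitones, so from A5 the target pitch is F#6.

F#6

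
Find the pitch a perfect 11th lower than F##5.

Counting four letter names plus an octave down from F lands on C.
A perfect eleventh is 17 semitones; 17 semitones down from F##5 gives C##4.

C##4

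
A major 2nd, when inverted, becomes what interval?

Inverted interval numbers add to nine, so a second pairs with a seventh (2 + 7 = 9).
And major becomes minor under inversion, so we get a minor seventh.

minor 7th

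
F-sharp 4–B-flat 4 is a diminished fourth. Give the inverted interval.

augmented fifth

The rule of nine gives the new number: 9 − 4 = 5, so a fourth becomes a fifth.
And diminished becomes augmented under inversion, so we get an augmented fifth.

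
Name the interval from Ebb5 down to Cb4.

Descending from Ebb5 to Cb4 is the same interval as ascending Cb4 to Ebb5.
C to E spans three letter names (C-D-E), plus an octave — that makes it a tenth of some quality.
At 15 semitones, Cb4→Ebb5 falls one short of a major tenth: minor.
(Equivalently, a compound minor third: a minor third plus an octave.)

minor tenth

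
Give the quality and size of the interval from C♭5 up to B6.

A14

C to B spans seven letter names (C-D-E-F-G-A-B), plus an octave: a fourteenth.
A major fourteenth would be 23 semitones; Cb5 to B6 is 24, one semitone wider, so the interval is augmented.
(Equivalently, a compound augmented seventh: an augmented seventh plus an octave.)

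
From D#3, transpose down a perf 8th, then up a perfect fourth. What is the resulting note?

A perfect octave down from D#3 is D#2.
A perfect fourth up from D#2 is G#2.

G#2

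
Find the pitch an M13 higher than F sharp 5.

D sharp 7

Counting six letter names plus an octave up from F lands on D.
A major thirteenth is 21 semitones; 21 semitones up from F#5 gives D#7.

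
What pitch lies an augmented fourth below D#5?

The fourth takes the letter from D down to A.
Moving 6 semitones down from D#5 (the size of an augmented fourth) reaches A4.

A4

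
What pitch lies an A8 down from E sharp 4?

An octave keeps the letter name E, an octave down from E.
An augmented octave spans 13 semitones, so from E#4 the target pitch is E3.

E 3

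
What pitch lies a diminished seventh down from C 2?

Seven letter names down from C: D.
Moving 9 semitones down from C2 (the size of a diminished seventh) reaches D#1.

D sharp 1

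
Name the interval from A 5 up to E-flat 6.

A to E spans five letter names (A-B-C-D-E): a fifth.
The perfect fifth is 7 semitones; here we have 6, one semitone narrower: diminished.

d5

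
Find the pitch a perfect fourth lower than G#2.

D#2

The fourth takes the letter from G down to D.
A perfect fourth is 5 semitones; 5 semitones down from G#2 gives D#2.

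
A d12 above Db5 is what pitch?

Abb6

The twelfth's letter: D up five letter names plus an octave → A.
A diminished twelfth is 18 semitones; 18 semitones up from Db5 gives Abb6.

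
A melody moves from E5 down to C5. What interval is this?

Descending from E5 to C5 is the same interval as ascending C5 to E5.
C to E spans three letter names (C-D-E) — that makes it a third of some quality.
C5 to E5 is 4 semitones, matching the major third exactly, so the quality is major.

major 3rd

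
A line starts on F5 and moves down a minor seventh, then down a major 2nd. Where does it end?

F5 down a minor seventh → G4 (10 semitones).
Down a major second from G4: F4 (2 semitones down).

F4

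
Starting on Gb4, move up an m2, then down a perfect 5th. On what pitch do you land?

Gb4 up a minor second → Abb4 (1 semitone).
A perfect fifth down from Abb4 is Dbb4.

Dbb4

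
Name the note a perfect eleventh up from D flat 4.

Four letters up from D (plus an octave) reaches G.
A perfect eleventh spans 17 semitones, so from Db4 the target pitch is Gb5.

G flat 5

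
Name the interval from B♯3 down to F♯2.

augmented eleventh

Descending from B#3 to F#2 is the same interval as ascending F#2 to B#3.
F to B spans four letter names (F-G-A-B), plus an octave — that makes it an eleventh of some quality.
F#2 to B#3 spans 18 semitones — one semitone wider than the perfect eleventh (17) — giving an augmented eleventh.
(Equivalently, a compound augmented fourth: an augmented fourth plus an octave.)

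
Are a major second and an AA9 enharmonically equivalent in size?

A major second spans 2 semitones; a doubly augmented ninth spans 16 semitones. They differ by 14.

No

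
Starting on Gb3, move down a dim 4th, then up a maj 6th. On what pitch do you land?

B3

A diminished fourth down from Gb3 is D3.
A major sixth up from D3 is B3.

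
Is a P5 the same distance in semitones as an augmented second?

A perfect fifth spans 7 semitones; an augmented second spans 3 semitones. They differ by 4.

No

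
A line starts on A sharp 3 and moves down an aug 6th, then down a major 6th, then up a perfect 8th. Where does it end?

E flat 3

A#3 down an augmented sixth → C3 (10 semitones).
C3 down a major sixth → Eb2 (9 semitones).
Up a perfect octave from Eb2: Eb3 (12 semitones up).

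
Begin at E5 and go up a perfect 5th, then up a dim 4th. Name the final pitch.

A perfect fifth up from E5 is B5.
Up a diminished fourth from B5: Eb6 (4 semitones up).

Eb6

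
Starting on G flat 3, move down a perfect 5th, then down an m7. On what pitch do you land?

Down a perfect fifth from Gb3: Cb3 (7 semitones down).
Down a minor seventh from Cb3: Db2 (10 semitones down).

D flat 2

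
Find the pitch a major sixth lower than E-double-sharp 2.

Counting six letter names down from E lands on G.
A major sixth is 9 semitones; 9 semitones down from E##2 gives G##1.

G-double-sharp 1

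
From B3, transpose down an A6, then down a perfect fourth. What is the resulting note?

Ab2

An augmented sixth down from B3 is Db3.
Down a perfect fourth from Db3: Ab2 (5 semitones down).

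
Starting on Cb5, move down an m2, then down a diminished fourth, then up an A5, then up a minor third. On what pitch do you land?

Cb5 down a minor second → Bb4 (1 semitone).
Down a diminished fourth from Bb4: F#4 (4 semitones down).
Up an augmented fifth from F#4: C##5 (8 semitones up).
C##5 up a minor third → E#5 (3 semitones).

E#5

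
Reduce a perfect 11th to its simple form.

perfect fourth

Take out an octave (7 from the number): 11 − 7 = 4.
Quality carries through unchanged, so the simple form is a perfect fourth.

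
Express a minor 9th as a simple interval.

Subtracting seven from the interval number removes an octave: 9 − 7 = 2.
That makes a minor ninth a compound minor second — an octave plus a minor second.

m2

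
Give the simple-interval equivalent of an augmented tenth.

Subtracting seven from the interval number removes an octave: 10 − 7 = 3.
So an augmented tenth is an octave plus an augmented third. The quality is unchanged.

augmented 3rd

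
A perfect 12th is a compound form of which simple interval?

Subtracting seven from the interval number removes an octave: 12 − 7 = 5.
That makes a perfect twelfth a compound perfect fifth — an octave plus a perfect fifth.

P5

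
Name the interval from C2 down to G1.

perfect 4th

Descending from C2 to G1 is the same interval as ascending G1 to C2.
G to C spans four letter names (G-A-B-C) — that makes it a fourth of some quality.
Counting semitones, G1→C2 is 5, which is the perfect fourth.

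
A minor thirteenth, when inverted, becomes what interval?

major third

First reduce the compound minor thirteenth to its simple form, a minor sixth.
The rule of nine gives the new number: 9 − 6 = 3, so a sixth becomes a third.
And minor becomes major under inversion, so we get a major third.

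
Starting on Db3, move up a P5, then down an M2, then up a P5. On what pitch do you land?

Up a perfect fifth from Db3: Ab3 (7 semitones up).
Down a major second from Ab3: Gb3 (2 semitones down).
Up a perfect fifth from Gb3: Db4 (7 semitones up).

Db4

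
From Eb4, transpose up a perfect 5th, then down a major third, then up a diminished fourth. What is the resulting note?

Cbb5

Eb4 up a perfect fifth → Bb4 (7 semitones).
Down a major third from Bb4: Gb4 (4 semitones down).
Gb4 up a diminished fourth → Cbb5 (4 semitones).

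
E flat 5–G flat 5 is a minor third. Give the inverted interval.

Inverted interval numbers add to nine, so a third pairs with a sixth (3 + 6 = 9).
The quality also flips — minor becomes major — giving a major sixth.

major 6th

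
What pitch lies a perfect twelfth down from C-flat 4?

F-flat 2

Counting five letter names plus an octave down from C lands on F.
A perfect twelfth spans 19 semitones, so from Cb4 the target pitch is Fb2.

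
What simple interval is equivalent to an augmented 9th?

Take out an octave (7 from the number): 9 − 7 = 2.
That makes an augmented ninth a compound augmented second — an octave plus an augmented second.

A2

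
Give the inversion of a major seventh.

Interval numbers invert to sum to nine: 7 + 2 = 9, so a seventh inverts to a second.
The quality also flips — major becomes minor — giving a minor second.

minor 2nd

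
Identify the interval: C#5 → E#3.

Descending from C#5 to E#3 is the same interval as ascending E#3 to C#5.
E to C spans six letter names (E-F-G-A-B-C), plus an octave — that makes it a thirteenth of some quality.
At 20 semitones, E#3→C#5 falls one short of a major thirteenth: minor.
(Equivalently, a compound minor sixth: a minor sixth plus an octave.)

m13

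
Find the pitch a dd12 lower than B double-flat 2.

E 1

Counting five letter names plus an octave down from B lands on E.
A doubly diminished twelfth is 17 semitones; 17 semitones down from Bbb2 gives E1.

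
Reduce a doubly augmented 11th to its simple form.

Take out an octave (7 from the number): 11 − 7 = 4.
That makes a doubly augmented eleventh a compound doubly augmented fourth — an octave plus a doubly augmented fourth.

doubly augmented fourth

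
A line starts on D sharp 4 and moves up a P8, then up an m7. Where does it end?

C sharp 6

A perfect octave up from D#4 is D#5.
Up a minor seventh from D#5: C#6 (10 semitones up).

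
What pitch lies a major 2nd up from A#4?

Two letter names up from A: B.
Moving 2 semitones up from A#4 (the size of a major second) reaches B#4.

B#4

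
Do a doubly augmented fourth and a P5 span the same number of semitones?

A doubly augmented fourth spans 7 semitones, and a perfect fifth also spans 7 semitones — they're enharmonic.

Yes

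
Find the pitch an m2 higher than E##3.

Two letter names up from E: F.
A minor second spans 1 semitone, so from E##3 the target pitch is F##3.

F##3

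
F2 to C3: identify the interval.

perfect 5th

F to C spans five letter names (F-G-A-B-C) — that makes it a fifth of some quality.
F2 to C3 is 7 semitones, matching the perfect fifth exactly, so the quality is perfect.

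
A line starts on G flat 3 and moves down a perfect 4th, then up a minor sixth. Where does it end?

B double-flat 3

Gb3 down a perfect fourth → Db3 (5 semitones).
Db3 up a minor sixth → Bbb3 (8 semitones).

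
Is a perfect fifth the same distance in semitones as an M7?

No

A perfect fifth spans 7 semitones; a major seventh spans 11 semitones. They differ by 4.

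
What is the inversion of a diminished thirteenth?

First reduce the compound diminished thirteenth to its simple form, a diminished sixth.
The rule of nine gives the new number: 9 − 6 = 3, so a sixth becomes a third.
The quality also flips — diminished becomes augmented — giving an augmented third.

A3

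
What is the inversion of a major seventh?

The rule of nine gives the new number: 9 − 7 = 2, so a seventh becomes a second.
Quality inverts too: major becomes minor. That makes the inversion a minor second.

m2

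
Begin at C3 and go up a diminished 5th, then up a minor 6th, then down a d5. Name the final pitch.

Up a diminished fifth from C3: Gb3 (6 semitones up).
A minor sixth up from Gb3 is Ebb4.
A diminished fifth down from Ebb4 is Ab3.

Ab3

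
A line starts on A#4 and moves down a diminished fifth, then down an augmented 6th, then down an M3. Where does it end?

A#4 down a diminished fifth → D##4 (6 semitones).
Down an augmented sixth from D##4: F#3 (10 semitones down).
Down a major third from F#3: D3 (4 semitones down).

D3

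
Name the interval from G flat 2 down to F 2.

minor second

Descending from Gb2 to F2 is the same interval as ascending F2 to Gb2.
F to G spans two letter names (F-G) — that makes it a second of some quality.
F2 to Gb2 is 1 semitone, a half step short of the major second (2), so this is minor.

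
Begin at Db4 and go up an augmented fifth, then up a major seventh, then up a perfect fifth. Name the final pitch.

An augmented fifth up from Db4 is A4.
A4 up a major seventh → G#5 (11 semitones).
A perfect fifth up from G#5 is D#6.

D#6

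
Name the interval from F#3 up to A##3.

augmented 3rd

F to A spans three letter names (F-G-A) — that makes it a third of some quality.
The major third is 4 semitones; here we have 5, one semitone wider: augmented.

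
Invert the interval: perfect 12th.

perfect 4th

First reduce the compound perfect twelfth to its simple form, a perfect fifth.
The rule of nine gives the new number: 9 − 5 = 4, so a fifth becomes a fourth.
And perfect stays perfect under inversion, so we get a perfect fourth.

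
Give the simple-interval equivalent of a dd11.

Take out an octave (7 from the number): 11 − 7 = 4.
So a doubly diminished eleventh is an octave plus a doubly diminished fourth. The quality is unchanged.

dd4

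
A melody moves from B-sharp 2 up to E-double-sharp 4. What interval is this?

augmented eleventh

B to E spans four letter names (B-C-D-E), plus an octave: an eleventh.
B#2 to E##4 spans 18 semitones — one semitone wider than the perfect eleventh (17) — giving an augmented eleventh.
(Equivalently, a compound augmented fourth: an augmented fourth plus an octave.)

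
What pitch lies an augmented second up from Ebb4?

F4

The second takes the letter from E up to F.
An augmented second is 3 semitones; 3 semitones up from Ebb4 gives F4.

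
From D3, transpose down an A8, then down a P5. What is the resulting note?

An augmented octave down from D3 is Db2.
Db2 down a perfect fifth → Gb1 (7 semitones).

Gb1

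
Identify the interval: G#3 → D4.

diminished 5th

G to D spans five letter names (G-A-B-C-D): a fifth.
G#3 to D4 spans 6 semitones — one semitone narrower than the perfect fifth (7) — giving a diminished fifth.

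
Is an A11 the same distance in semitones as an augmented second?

An augmented eleventh is 18 semitones but an augmented second is 3 semitones — different sizes.

No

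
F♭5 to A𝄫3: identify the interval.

major 13th

Descending from Fb5 to Abb3 is the same interval as ascending Abb3 to Fb5.
A to F spans six letter names (A-B-C-D-E-F), plus an octave — that makes it a thirteenth of some quality.
Abb3 to Fb5 is 21 semitones, matching the major thirteenth exactly, so the quality is major.
(Equivalently, a compound major sixth: a major sixth plus an octave.)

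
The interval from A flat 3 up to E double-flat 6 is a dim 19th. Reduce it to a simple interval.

Subtracting seven from the interval number removes an octave: 19 − 14 = 5.
Quality carries through unchanged, so the simple form is a diminished fifth.

diminished fifth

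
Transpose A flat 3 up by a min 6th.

F flat 4

The sixth takes the letter from A up to F.
A minor sixth spans 8 semitones, so from Ab3 the target pitch is Fb4.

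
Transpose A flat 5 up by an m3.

Counting three letter names up from A lands on C.
A minor third spans 3 semitones, so from Ab5 the target pitch is Cb6.

C flat 6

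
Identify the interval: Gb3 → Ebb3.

Descending from Gb3 to Ebb3 is the same interval as ascending Ebb3 to Gb3.
E to G spans three letter names (E-F-G) — that makes it a third of some quality.
Ebb3 to Gb3 is 4 semitones, matching the major third exactly, so the quality is major.

major third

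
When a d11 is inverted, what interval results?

augmented 5th

First reduce the compound diminished eleventh to its simple form, a diminished fourth.
Inverted interval numbers add to nine, so a fourth pairs with a fifth (4 + 5 = 9).
Quality inverts too: diminished becomes augmented. That makes the inversion an augmented fifth.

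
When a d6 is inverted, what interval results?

The rule of nine gives the new number: 9 − 6 = 3, so a sixth becomes a third.
The quality also flips — diminished becomes augmented — giving an augmented third.

augmented 3rd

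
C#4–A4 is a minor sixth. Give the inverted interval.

The rule of nine gives the new number: 9 − 6 = 3, so a sixth becomes a third.
And minor becomes major under inversion, so we get a major third.

M3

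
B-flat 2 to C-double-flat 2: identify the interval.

augmented 7th

Descending from Bb2 to Cbb2 is the same interval as ascending Cbb2 to Bb2.
C to B spans seven letter names (C-D-E-F-G-A-B): a seventh.
Cbb2 to Bb2 spans 12 semitones — one semitone wider than the major seventh (11) — giving an augmented seventh.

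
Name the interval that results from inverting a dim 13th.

First reduce the compound diminished thirteenth to its simple form, a diminished sixth.
Inverted interval numbers add to nine, so a sixth pairs with a third (6 + 3 = 9).
Quality inverts too: diminished becomes augmented. That makes the inversion an augmented third.

augmented third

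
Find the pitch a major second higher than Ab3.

Bb3

Two letter names up from A: B.
A major second is 2 semitones; 2 semitones up from Ab3 gives Bb3.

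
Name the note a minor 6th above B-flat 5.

G-flat 6

The sixth takes the letter from B up to G.
A minor sixth spans 8 semitones, so from Bb5 the target pitch is Gb6.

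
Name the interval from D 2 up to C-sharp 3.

major 7th

D to C spans seven letter names (D-E-F-G-A-B-C): a seventh.
D2 to C#3 is 11 semitones, matching the major seventh exactly, so the quality is major.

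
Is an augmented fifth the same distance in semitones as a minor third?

8 semitones (augmented fifth) vs 3 semitones (minor third): not equal.

No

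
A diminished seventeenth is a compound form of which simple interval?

Subtracting seven from the interval number removes an octave: 17 − 14 = 3.
So a diminished seventeenth is 2 octaves plus a diminished third. The quality is unchanged.

d3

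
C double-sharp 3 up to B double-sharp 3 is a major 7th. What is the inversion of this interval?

Inverted interval numbers add to nine, so a seventh pairs with a second (7 + 2 = 9).
The quality also flips — major becomes minor — giving a minor second.

m2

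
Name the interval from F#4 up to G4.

minor second

F to G spans two letter names (F-G): a second.
A major second would be 2 semitones, but F#4 to G4 is 1 — one semitone narrower, making it a minor second.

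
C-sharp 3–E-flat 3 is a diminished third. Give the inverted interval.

A6

Inverted interval numbers add to nine, so a third pairs with a sixth (3 + 6 = 9).
And diminished becomes augmented under inversion, so we get an augmented sixth.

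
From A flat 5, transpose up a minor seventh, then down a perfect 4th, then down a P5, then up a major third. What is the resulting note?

B flat 5

Up a minor seventh from Ab5: Gb6 (10 semitones up).
Gb6 down a perfect fourth → Db6 (5 semitones).
Db6 down a perfect fifth → Gb5 (7 semitones).
Gb5 up a major third → Bb5 (4 semitones).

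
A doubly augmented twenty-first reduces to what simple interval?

doubly augmented 7th

Take out 2 octaves (14 from the number): 21 − 14 = 7.
Quality carries through unchanged, so the simple form is a doubly augmented seventh.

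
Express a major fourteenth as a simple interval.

Each octave removed subtracts seven from the number: 14 − 7 = 7.
That makes a major fourteenth a compound major seventh — an octave plus a major seventh.

M7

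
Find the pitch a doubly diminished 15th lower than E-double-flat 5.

The letter stays E (same as the start), shifted two octaves down.
A doubly diminished fifteenth spans 22 semitones, so from Ebb5 the target pitch is E3.

E 3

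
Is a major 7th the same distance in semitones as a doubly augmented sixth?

Both span 11 semitones: a major seventh and a doubly augmented sixth are the same chromatic distance.

Yes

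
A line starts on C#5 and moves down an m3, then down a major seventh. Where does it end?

B3

A minor third down from C#5 is A#4.
A major seventh down from A#4 is B3.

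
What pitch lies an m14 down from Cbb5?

Counting seven letter names plus an octave down from C lands on D.
Moving 22 semitones down from Cbb5 (the size of a minor fourteenth) reaches Dbb3.

Dbb3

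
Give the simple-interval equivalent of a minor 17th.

minor 3rd

Take out 2 octaves (14 from the number): 17 − 14 = 3.
Quality carries through unchanged, so the simple form is a minor third.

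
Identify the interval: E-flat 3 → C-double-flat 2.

Descending from Eb3 to Cbb2 is the same interval as ascending Cbb2 to Eb3.
C to E spans three letter names (C-D-E), plus an octave, so the interval is some kind of tenth.
A major tenth would be 16 semitones; Cbb2 to Eb3 is 17, one semitone wider, so the interval is augmented.
(Equivalently, a compound augmented third: an augmented third plus an octave.)

A10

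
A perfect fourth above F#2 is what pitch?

B2

Four letter names up from F: B.
Moving 5 semitones up from F#2 (the size of a perfect fourth) reaches B2.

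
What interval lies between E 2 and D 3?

E to D spans seven letter names (E-F-G-A-B-C-D): a seventh.
E2 to D3 is 10 semitones, a half step short of the major seventh (11), so this is minor.

m7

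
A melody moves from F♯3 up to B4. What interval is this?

F to B spans four letter names (F-G-A-B), plus an octave, so the interval is some kind of eleventh.
Counting semitones, F#3→B4 is 17, which is the perfect eleventh.
(Equivalently, a compound perfect fourth: a perfect fourth plus an octave.)

perfect eleventh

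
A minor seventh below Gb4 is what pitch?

Counting seven letter names down from G lands on A.
A minor seventh is 10 semitones; 10 semitones down from Gb4 gives Ab3.

Ab3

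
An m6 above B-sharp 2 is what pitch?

Counting six letter names up from B lands on G.
A minor sixth spans 8 semitones, so from B#2 the target pitch is G#3.

G-sharp 3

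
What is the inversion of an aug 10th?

diminished 6th

First reduce the compound augmented tenth to its simple form, an augmented third.
Inverted interval numbers add to nine, so a third pairs with a sixth (3 + 6 = 9).
Quality inverts too: augmented becomes diminished. That makes the inversion a diminished sixth.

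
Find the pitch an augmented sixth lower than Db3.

Fbb2

The sixth takes the letter from D down to F.
Moving 10 semitones down from Db3 (the size of an augmented sixth) reaches Fbb2.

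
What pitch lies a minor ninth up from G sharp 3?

A 4

Two letters up from G (plus an octave) reaches A.
A minor ninth is 13 semitones; 13 semitones up from G#3 gives A4.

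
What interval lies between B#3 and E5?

diminished eleventh

B to E spans four letter names (B-C-D-E), plus an octave — that makes it an eleventh of some quality.
A perfect eleventh would be 17 semitones; B#3 to E5 is 16, one semitone narrower, so the interval is diminished.
(Equivalently, a compound diminished fourth: a diminished fourth plus an octave.)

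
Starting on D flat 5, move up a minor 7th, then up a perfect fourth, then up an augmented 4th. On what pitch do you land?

B flat 6

A minor seventh up from Db5 is Cb6.
A perfect fourth up from Cb6 is Fb6.
Up an augmented fourth from Fb6: Bb6 (6 semitones up).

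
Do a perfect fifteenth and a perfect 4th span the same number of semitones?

No

A perfect fifteenth spans 24 semitones; a perfect fourth spans 5 semitones. They differ by 19.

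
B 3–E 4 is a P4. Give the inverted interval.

Interval numbers invert to sum to nine: 4 + 5 = 9, so a fourth inverts to a fifth.
The quality also flips — perfect stays perfect — giving a perfect fifth.

perfect 5th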